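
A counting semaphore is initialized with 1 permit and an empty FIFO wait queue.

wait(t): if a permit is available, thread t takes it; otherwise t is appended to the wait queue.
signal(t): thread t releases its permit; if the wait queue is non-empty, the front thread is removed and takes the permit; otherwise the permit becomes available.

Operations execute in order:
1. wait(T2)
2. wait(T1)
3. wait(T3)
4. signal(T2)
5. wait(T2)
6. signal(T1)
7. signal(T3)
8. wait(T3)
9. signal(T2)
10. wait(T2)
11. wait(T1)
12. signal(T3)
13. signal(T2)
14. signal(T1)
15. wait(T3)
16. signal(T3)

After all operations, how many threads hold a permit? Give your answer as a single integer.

Step 1: wait(T2) -> count=0 queue=[] holders={T2}
Step 2: wait(T1) -> count=0 queue=[T1] holders={T2}
Step 3: wait(T3) -> count=0 queue=[T1,T3] holders={T2}
Step 4: signal(T2) -> count=0 queue=[T3] holders={T1}
Step 5: wait(T2) -> count=0 queue=[T3,T2] holders={T1}
Step 6: signal(T1) -> count=0 queue=[T2] holders={T3}
Step 7: signal(T3) -> count=0 queue=[] holders={T2}
Step 8: wait(T3) -> count=0 queue=[T3] holders={T2}
Step 9: signal(T2) -> count=0 queue=[] holders={T3}
Step 10: wait(T2) -> count=0 queue=[T2] holders={T3}
Step 11: wait(T1) -> count=0 queue=[T2,T1] holders={T3}
Step 12: signal(T3) -> count=0 queue=[T1] holders={T2}
Step 13: signal(T2) -> count=0 queue=[] holders={T1}
Step 14: signal(T1) -> count=1 queue=[] holders={none}
Step 15: wait(T3) -> count=0 queue=[] holders={T3}
Step 16: signal(T3) -> count=1 queue=[] holders={none}
Final holders: {none} -> 0 thread(s)

Answer: 0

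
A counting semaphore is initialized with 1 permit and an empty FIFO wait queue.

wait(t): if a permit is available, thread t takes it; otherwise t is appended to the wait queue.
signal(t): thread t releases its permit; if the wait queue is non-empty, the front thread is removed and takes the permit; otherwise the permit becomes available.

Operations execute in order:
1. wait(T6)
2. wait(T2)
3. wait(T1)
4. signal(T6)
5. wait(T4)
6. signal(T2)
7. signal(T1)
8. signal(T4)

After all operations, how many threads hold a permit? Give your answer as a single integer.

Answer: 0

Derivation:
Step 1: wait(T6) -> count=0 queue=[] holders={T6}
Step 2: wait(T2) -> count=0 queue=[T2] holders={T6}
Step 3: wait(T1) -> count=0 queue=[T2,T1] holders={T6}
Step 4: signal(T6) -> count=0 queue=[T1] holders={T2}
Step 5: wait(T4) -> count=0 queue=[T1,T4] holders={T2}
Step 6: signal(T2) -> count=0 queue=[T4] holders={T1}
Step 7: signal(T1) -> count=0 queue=[] holders={T4}
Step 8: signal(T4) -> count=1 queue=[] holders={none}
Final holders: {none} -> 0 thread(s)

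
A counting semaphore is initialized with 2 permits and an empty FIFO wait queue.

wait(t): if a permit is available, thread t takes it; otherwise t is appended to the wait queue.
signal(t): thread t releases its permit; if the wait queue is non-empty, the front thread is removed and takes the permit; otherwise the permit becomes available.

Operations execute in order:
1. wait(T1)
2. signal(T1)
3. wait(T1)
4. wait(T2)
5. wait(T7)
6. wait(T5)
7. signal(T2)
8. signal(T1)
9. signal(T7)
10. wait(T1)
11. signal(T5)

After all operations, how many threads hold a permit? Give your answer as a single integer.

Answer: 1

Derivation:
Step 1: wait(T1) -> count=1 queue=[] holders={T1}
Step 2: signal(T1) -> count=2 queue=[] holders={none}
Step 3: wait(T1) -> count=1 queue=[] holders={T1}
Step 4: wait(T2) -> count=0 queue=[] holders={T1,T2}
Step 5: wait(T7) -> count=0 queue=[T7] holders={T1,T2}
Step 6: wait(T5) -> count=0 queue=[T7,T5] holders={T1,T2}
Step 7: signal(T2) -> count=0 queue=[T5] holders={T1,T7}
Step 8: signal(T1) -> count=0 queue=[] holders={T5,T7}
Step 9: signal(T7) -> count=1 queue=[] holders={T5}
Step 10: wait(T1) -> count=0 queue=[] holders={T1,T5}
Step 11: signal(T5) -> count=1 queue=[] holders={T1}
Final holders: {T1} -> 1 thread(s)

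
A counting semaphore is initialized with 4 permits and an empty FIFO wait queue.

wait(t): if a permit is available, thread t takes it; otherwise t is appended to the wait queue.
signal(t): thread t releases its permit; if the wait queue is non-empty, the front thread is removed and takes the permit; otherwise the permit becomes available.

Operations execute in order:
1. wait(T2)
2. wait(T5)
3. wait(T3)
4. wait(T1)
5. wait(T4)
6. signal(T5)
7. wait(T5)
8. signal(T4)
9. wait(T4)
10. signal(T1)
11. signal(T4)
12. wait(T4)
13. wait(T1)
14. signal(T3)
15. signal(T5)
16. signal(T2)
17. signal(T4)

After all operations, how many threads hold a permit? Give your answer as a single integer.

Answer: 1

Derivation:
Step 1: wait(T2) -> count=3 queue=[] holders={T2}
Step 2: wait(T5) -> count=2 queue=[] holders={T2,T5}
Step 3: wait(T3) -> count=1 queue=[] holders={T2,T3,T5}
Step 4: wait(T1) -> count=0 queue=[] holders={T1,T2,T3,T5}
Step 5: wait(T4) -> count=0 queue=[T4] holders={T1,T2,T3,T5}
Step 6: signal(T5) -> count=0 queue=[] holders={T1,T2,T3,T4}
Step 7: wait(T5) -> count=0 queue=[T5] holders={T1,T2,T3,T4}
Step 8: signal(T4) -> count=0 queue=[] holders={T1,T2,T3,T5}
Step 9: wait(T4) -> count=0 queue=[T4] holders={T1,T2,T3,T5}
Step 10: signal(T1) -> count=0 queue=[] holders={T2,T3,T4,T5}
Step 11: signal(T4) -> count=1 queue=[] holders={T2,T3,T5}
Step 12: wait(T4) -> count=0 queue=[] holders={T2,T3,T4,T5}
Step 13: wait(T1) -> count=0 queue=[T1] holders={T2,T3,T4,T5}
Step 14: signal(T3) -> count=0 queue=[] holders={T1,T2,T4,T5}
Step 15: signal(T5) -> count=1 queue=[] holders={T1,T2,T4}
Step 16: signal(T2) -> count=2 queue=[] holders={T1,T4}
Step 17: signal(T4) -> count=3 queue=[] holders={T1}
Final holders: {T1} -> 1 thread(s)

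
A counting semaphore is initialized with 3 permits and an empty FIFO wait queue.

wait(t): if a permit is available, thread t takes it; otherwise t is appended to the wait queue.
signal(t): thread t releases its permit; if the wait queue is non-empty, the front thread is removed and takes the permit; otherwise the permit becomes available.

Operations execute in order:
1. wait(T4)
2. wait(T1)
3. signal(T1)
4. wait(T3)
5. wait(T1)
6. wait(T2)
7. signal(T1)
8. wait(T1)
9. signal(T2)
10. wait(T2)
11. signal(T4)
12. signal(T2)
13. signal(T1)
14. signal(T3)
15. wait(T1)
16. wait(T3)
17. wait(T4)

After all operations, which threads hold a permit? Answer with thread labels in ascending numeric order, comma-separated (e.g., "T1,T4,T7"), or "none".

Step 1: wait(T4) -> count=2 queue=[] holders={T4}
Step 2: wait(T1) -> count=1 queue=[] holders={T1,T4}
Step 3: signal(T1) -> count=2 queue=[] holders={T4}
Step 4: wait(T3) -> count=1 queue=[] holders={T3,T4}
Step 5: wait(T1) -> count=0 queue=[] holders={T1,T3,T4}
Step 6: wait(T2) -> count=0 queue=[T2] holders={T1,T3,T4}
Step 7: signal(T1) -> count=0 queue=[] holders={T2,T3,T4}
Step 8: wait(T1) -> count=0 queue=[T1] holders={T2,T3,T4}
Step 9: signal(T2) -> count=0 queue=[] holders={T1,T3,T4}
Step 10: wait(T2) -> count=0 queue=[T2] holders={T1,T3,T4}
Step 11: signal(T4) -> count=0 queue=[] holders={T1,T2,T3}
Step 12: signal(T2) -> count=1 queue=[] holders={T1,T3}
Step 13: signal(T1) -> count=2 queue=[] holders={T3}
Step 14: signal(T3) -> count=3 queue=[] holders={none}
Step 15: wait(T1) -> count=2 queue=[] holders={T1}
Step 16: wait(T3) -> count=1 queue=[] holders={T1,T3}
Step 17: wait(T4) -> count=0 queue=[] holders={T1,T3,T4}
Final holders: T1,T3,T4

Answer: T1,T3,T4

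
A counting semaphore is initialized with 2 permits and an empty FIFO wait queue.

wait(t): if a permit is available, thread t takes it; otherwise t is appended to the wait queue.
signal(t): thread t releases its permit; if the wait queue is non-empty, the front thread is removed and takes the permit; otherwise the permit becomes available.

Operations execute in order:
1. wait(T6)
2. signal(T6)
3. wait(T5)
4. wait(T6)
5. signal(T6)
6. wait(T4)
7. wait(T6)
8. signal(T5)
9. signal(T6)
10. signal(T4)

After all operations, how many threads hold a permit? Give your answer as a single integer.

Answer: 0

Derivation:
Step 1: wait(T6) -> count=1 queue=[] holders={T6}
Step 2: signal(T6) -> count=2 queue=[] holders={none}
Step 3: wait(T5) -> count=1 queue=[] holders={T5}
Step 4: wait(T6) -> count=0 queue=[] holders={T5,T6}
Step 5: signal(T6) -> count=1 queue=[] holders={T5}
Step 6: wait(T4) -> count=0 queue=[] holders={T4,T5}
Step 7: wait(T6) -> count=0 queue=[T6] holders={T4,T5}
Step 8: signal(T5) -> count=0 queue=[] holders={T4,T6}
Step 9: signal(T6) -> count=1 queue=[] holders={T4}
Step 10: signal(T4) -> count=2 queue=[] holders={none}
Final holders: {none} -> 0 thread(s)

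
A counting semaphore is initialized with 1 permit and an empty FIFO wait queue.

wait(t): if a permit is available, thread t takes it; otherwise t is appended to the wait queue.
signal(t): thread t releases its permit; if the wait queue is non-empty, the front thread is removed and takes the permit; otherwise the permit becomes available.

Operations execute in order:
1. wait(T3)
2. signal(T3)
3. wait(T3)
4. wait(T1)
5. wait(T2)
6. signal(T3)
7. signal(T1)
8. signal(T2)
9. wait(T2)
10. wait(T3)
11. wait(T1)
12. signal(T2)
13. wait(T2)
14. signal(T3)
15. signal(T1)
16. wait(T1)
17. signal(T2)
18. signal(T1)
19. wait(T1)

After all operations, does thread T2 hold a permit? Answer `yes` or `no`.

Step 1: wait(T3) -> count=0 queue=[] holders={T3}
Step 2: signal(T3) -> count=1 queue=[] holders={none}
Step 3: wait(T3) -> count=0 queue=[] holders={T3}
Step 4: wait(T1) -> count=0 queue=[T1] holders={T3}
Step 5: wait(T2) -> count=0 queue=[T1,T2] holders={T3}
Step 6: signal(T3) -> count=0 queue=[T2] holders={T1}
Step 7: signal(T1) -> count=0 queue=[] holders={T2}
Step 8: signal(T2) -> count=1 queue=[] holders={none}
Step 9: wait(T2) -> count=0 queue=[] holders={T2}
Step 10: wait(T3) -> count=0 queue=[T3] holders={T2}
Step 11: wait(T1) -> count=0 queue=[T3,T1] holders={T2}
Step 12: signal(T2) -> count=0 queue=[T1] holders={T3}
Step 13: wait(T2) -> count=0 queue=[T1,T2] holders={T3}
Step 14: signal(T3) -> count=0 queue=[T2] holders={T1}
Step 15: signal(T1) -> count=0 queue=[] holders={T2}
Step 16: wait(T1) -> count=0 queue=[T1] holders={T2}
Step 17: signal(T2) -> count=0 queue=[] holders={T1}
Step 18: signal(T1) -> count=1 queue=[] holders={none}
Step 19: wait(T1) -> count=0 queue=[] holders={T1}
Final holders: {T1} -> T2 not in holders

Answer: no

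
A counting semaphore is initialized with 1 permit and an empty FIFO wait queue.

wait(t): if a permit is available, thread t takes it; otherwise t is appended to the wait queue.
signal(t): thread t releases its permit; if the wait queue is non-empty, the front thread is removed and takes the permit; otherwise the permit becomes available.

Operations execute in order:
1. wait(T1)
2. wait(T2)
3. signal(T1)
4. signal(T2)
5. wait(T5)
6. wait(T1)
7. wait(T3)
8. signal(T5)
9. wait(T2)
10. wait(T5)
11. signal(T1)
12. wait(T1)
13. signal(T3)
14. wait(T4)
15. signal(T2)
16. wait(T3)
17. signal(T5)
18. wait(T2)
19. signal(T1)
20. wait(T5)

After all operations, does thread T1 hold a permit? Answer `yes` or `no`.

Step 1: wait(T1) -> count=0 queue=[] holders={T1}
Step 2: wait(T2) -> count=0 queue=[T2] holders={T1}
Step 3: signal(T1) -> count=0 queue=[] holders={T2}
Step 4: signal(T2) -> count=1 queue=[] holders={none}
Step 5: wait(T5) -> count=0 queue=[] holders={T5}
Step 6: wait(T1) -> count=0 queue=[T1] holders={T5}
Step 7: wait(T3) -> count=0 queue=[T1,T3] holders={T5}
Step 8: signal(T5) -> count=0 queue=[T3] holders={T1}
Step 9: wait(T2) -> count=0 queue=[T3,T2] holders={T1}
Step 10: wait(T5) -> count=0 queue=[T3,T2,T5] holders={T1}
Step 11: signal(T1) -> count=0 queue=[T2,T5] holders={T3}
Step 12: wait(T1) -> count=0 queue=[T2,T5,T1] holders={T3}
Step 13: signal(T3) -> count=0 queue=[T5,T1] holders={T2}
Step 14: wait(T4) -> count=0 queue=[T5,T1,T4] holders={T2}
Step 15: signal(T2) -> count=0 queue=[T1,T4] holders={T5}
Step 16: wait(T3) -> count=0 queue=[T1,T4,T3] holders={T5}
Step 17: signal(T5) -> count=0 queue=[T4,T3] holders={T1}
Step 18: wait(T2) -> count=0 queue=[T4,T3,T2] holders={T1}
Step 19: signal(T1) -> count=0 queue=[T3,T2] holders={T4}
Step 20: wait(T5) -> count=0 queue=[T3,T2,T5] holders={T4}
Final holders: {T4} -> T1 not in holders

Answer: no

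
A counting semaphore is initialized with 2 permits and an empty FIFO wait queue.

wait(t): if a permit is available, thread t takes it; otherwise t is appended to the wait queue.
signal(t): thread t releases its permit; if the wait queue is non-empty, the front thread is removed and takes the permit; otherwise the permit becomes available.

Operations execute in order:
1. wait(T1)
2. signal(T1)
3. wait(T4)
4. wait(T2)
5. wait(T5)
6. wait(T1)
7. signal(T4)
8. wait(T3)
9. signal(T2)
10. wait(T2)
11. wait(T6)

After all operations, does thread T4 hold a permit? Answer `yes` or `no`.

Step 1: wait(T1) -> count=1 queue=[] holders={T1}
Step 2: signal(T1) -> count=2 queue=[] holders={none}
Step 3: wait(T4) -> count=1 queue=[] holders={T4}
Step 4: wait(T2) -> count=0 queue=[] holders={T2,T4}
Step 5: wait(T5) -> count=0 queue=[T5] holders={T2,T4}
Step 6: wait(T1) -> count=0 queue=[T5,T1] holders={T2,T4}
Step 7: signal(T4) -> count=0 queue=[T1] holders={T2,T5}
Step 8: wait(T3) -> count=0 queue=[T1,T3] holders={T2,T5}
Step 9: signal(T2) -> count=0 queue=[T3] holders={T1,T5}
Step 10: wait(T2) -> count=0 queue=[T3,T2] holders={T1,T5}
Step 11: wait(T6) -> count=0 queue=[T3,T2,T6] holders={T1,T5}
Final holders: {T1,T5} -> T4 not in holders

Answer: no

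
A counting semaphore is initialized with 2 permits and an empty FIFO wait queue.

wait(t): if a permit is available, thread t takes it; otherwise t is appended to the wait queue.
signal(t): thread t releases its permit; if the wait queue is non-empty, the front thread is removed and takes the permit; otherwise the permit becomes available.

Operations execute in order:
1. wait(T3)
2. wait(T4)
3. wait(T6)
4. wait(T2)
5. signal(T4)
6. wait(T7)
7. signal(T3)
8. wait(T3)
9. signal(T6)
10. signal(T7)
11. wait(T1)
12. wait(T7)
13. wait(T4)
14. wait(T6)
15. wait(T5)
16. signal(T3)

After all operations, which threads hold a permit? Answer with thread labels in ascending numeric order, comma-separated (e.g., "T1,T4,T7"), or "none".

Answer: T1,T2

Derivation:
Step 1: wait(T3) -> count=1 queue=[] holders={T3}
Step 2: wait(T4) -> count=0 queue=[] holders={T3,T4}
Step 3: wait(T6) -> count=0 queue=[T6] holders={T3,T4}
Step 4: wait(T2) -> count=0 queue=[T6,T2] holders={T3,T4}
Step 5: signal(T4) -> count=0 queue=[T2] holders={T3,T6}
Step 6: wait(T7) -> count=0 queue=[T2,T7] holders={T3,T6}
Step 7: signal(T3) -> count=0 queue=[T7] holders={T2,T6}
Step 8: wait(T3) -> count=0 queue=[T7,T3] holders={T2,T6}
Step 9: signal(T6) -> count=0 queue=[T3] holders={T2,T7}
Step 10: signal(T7) -> count=0 queue=[] holders={T2,T3}
Step 11: wait(T1) -> count=0 queue=[T1] holders={T2,T3}
Step 12: wait(T7) -> count=0 queue=[T1,T7] holders={T2,T3}
Step 13: wait(T4) -> count=0 queue=[T1,T7,T4] holders={T2,T3}
Step 14: wait(T6) -> count=0 queue=[T1,T7,T4,T6] holders={T2,T3}
Step 15: wait(T5) -> count=0 queue=[T1,T7,T4,T6,T5] holders={T2,T3}
Step 16: signal(T3) -> count=0 queue=[T7,T4,T6,T5] holders={T1,T2}
Final holders: T1,T2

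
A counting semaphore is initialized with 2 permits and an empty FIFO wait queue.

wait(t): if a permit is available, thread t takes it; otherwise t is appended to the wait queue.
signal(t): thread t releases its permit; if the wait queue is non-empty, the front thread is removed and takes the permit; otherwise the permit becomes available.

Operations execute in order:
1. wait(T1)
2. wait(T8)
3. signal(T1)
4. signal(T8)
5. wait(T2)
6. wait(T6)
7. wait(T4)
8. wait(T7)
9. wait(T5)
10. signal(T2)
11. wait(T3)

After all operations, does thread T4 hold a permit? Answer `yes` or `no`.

Answer: yes

Derivation:
Step 1: wait(T1) -> count=1 queue=[] holders={T1}
Step 2: wait(T8) -> count=0 queue=[] holders={T1,T8}
Step 3: signal(T1) -> count=1 queue=[] holders={T8}
Step 4: signal(T8) -> count=2 queue=[] holders={none}
Step 5: wait(T2) -> count=1 queue=[] holders={T2}
Step 6: wait(T6) -> count=0 queue=[] holders={T2,T6}
Step 7: wait(T4) -> count=0 queue=[T4] holders={T2,T6}
Step 8: wait(T7) -> count=0 queue=[T4,T7] holders={T2,T6}
Step 9: wait(T5) -> count=0 queue=[T4,T7,T5] holders={T2,T6}
Step 10: signal(T2) -> count=0 queue=[T7,T5] holders={T4,T6}
Step 11: wait(T3) -> count=0 queue=[T7,T5,T3] holders={T4,T6}
Final holders: {T4,T6} -> T4 in holders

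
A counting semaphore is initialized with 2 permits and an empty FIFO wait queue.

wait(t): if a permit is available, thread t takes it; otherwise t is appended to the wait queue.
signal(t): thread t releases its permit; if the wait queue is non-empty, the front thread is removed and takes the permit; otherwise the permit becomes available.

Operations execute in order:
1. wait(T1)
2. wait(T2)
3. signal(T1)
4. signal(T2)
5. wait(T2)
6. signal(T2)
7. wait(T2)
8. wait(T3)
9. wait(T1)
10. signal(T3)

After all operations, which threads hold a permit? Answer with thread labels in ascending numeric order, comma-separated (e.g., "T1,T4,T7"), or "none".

Answer: T1,T2

Derivation:
Step 1: wait(T1) -> count=1 queue=[] holders={T1}
Step 2: wait(T2) -> count=0 queue=[] holders={T1,T2}
Step 3: signal(T1) -> count=1 queue=[] holders={T2}
Step 4: signal(T2) -> count=2 queue=[] holders={none}
Step 5: wait(T2) -> count=1 queue=[] holders={T2}
Step 6: signal(T2) -> count=2 queue=[] holders={none}
Step 7: wait(T2) -> count=1 queue=[] holders={T2}
Step 8: wait(T3) -> count=0 queue=[] holders={T2,T3}
Step 9: wait(T1) -> count=0 queue=[T1] holders={T2,T3}
Step 10: signal(T3) -> count=0 queue=[] holders={T1,T2}
Final holders: T1,T2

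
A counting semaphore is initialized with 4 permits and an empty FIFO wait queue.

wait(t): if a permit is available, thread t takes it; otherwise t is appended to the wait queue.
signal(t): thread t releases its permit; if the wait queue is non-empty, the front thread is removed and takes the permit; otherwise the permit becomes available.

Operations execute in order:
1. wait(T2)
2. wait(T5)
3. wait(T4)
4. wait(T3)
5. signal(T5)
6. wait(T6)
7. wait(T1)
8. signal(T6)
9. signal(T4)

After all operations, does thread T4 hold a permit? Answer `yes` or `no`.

Answer: no

Derivation:
Step 1: wait(T2) -> count=3 queue=[] holders={T2}
Step 2: wait(T5) -> count=2 queue=[] holders={T2,T5}
Step 3: wait(T4) -> count=1 queue=[] holders={T2,T4,T5}
Step 4: wait(T3) -> count=0 queue=[] holders={T2,T3,T4,T5}
Step 5: signal(T5) -> count=1 queue=[] holders={T2,T3,T4}
Step 6: wait(T6) -> count=0 queue=[] holders={T2,T3,T4,T6}
Step 7: wait(T1) -> count=0 queue=[T1] holders={T2,T3,T4,T6}
Step 8: signal(T6) -> count=0 queue=[] holders={T1,T2,T3,T4}
Step 9: signal(T4) -> count=1 queue=[] holders={T1,T2,T3}
Final holders: {T1,T2,T3} -> T4 not in holders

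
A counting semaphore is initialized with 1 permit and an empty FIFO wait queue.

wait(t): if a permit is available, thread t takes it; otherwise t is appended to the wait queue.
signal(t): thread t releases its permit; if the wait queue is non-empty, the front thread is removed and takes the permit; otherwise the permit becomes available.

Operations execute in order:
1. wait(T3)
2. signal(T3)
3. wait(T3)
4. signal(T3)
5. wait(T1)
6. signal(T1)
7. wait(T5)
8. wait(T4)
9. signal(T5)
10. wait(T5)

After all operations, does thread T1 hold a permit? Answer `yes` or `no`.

Step 1: wait(T3) -> count=0 queue=[] holders={T3}
Step 2: signal(T3) -> count=1 queue=[] holders={none}
Step 3: wait(T3) -> count=0 queue=[] holders={T3}
Step 4: signal(T3) -> count=1 queue=[] holders={none}
Step 5: wait(T1) -> count=0 queue=[] holders={T1}
Step 6: signal(T1) -> count=1 queue=[] holders={none}
Step 7: wait(T5) -> count=0 queue=[] holders={T5}
Step 8: wait(T4) -> count=0 queue=[T4] holders={T5}
Step 9: signal(T5) -> count=0 queue=[] holders={T4}
Step 10: wait(T5) -> count=0 queue=[T5] holders={T4}
Final holders: {T4} -> T1 not in holders

Answer: no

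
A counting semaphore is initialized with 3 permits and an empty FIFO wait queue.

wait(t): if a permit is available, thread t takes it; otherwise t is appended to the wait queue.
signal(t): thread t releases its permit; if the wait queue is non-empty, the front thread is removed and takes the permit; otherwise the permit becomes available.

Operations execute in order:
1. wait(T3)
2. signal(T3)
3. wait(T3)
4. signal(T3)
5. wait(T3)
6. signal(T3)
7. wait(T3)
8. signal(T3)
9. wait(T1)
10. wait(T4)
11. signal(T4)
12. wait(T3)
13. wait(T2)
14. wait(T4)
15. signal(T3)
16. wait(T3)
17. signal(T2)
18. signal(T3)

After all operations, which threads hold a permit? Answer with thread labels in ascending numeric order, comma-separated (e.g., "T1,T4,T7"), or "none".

Answer: T1,T4

Derivation:
Step 1: wait(T3) -> count=2 queue=[] holders={T3}
Step 2: signal(T3) -> count=3 queue=[] holders={none}
Step 3: wait(T3) -> count=2 queue=[] holders={T3}
Step 4: signal(T3) -> count=3 queue=[] holders={none}
Step 5: wait(T3) -> count=2 queue=[] holders={T3}
Step 6: signal(T3) -> count=3 queue=[] holders={none}
Step 7: wait(T3) -> count=2 queue=[] holders={T3}
Step 8: signal(T3) -> count=3 queue=[] holders={none}
Step 9: wait(T1) -> count=2 queue=[] holders={T1}
Step 10: wait(T4) -> count=1 queue=[] holders={T1,T4}
Step 11: signal(T4) -> count=2 queue=[] holders={T1}
Step 12: wait(T3) -> count=1 queue=[] holders={T1,T3}
Step 13: wait(T2) -> count=0 queue=[] holders={T1,T2,T3}
Step 14: wait(T4) -> count=0 queue=[T4] holders={T1,T2,T3}
Step 15: signal(T3) -> count=0 queue=[] holders={T1,T2,T4}
Step 16: wait(T3) -> count=0 queue=[T3] holders={T1,T2,T4}
Step 17: signal(T2) -> count=0 queue=[] holders={T1,T3,T4}
Step 18: signal(T3) -> count=1 queue=[] holders={T1,T4}
Final holders: T1,T4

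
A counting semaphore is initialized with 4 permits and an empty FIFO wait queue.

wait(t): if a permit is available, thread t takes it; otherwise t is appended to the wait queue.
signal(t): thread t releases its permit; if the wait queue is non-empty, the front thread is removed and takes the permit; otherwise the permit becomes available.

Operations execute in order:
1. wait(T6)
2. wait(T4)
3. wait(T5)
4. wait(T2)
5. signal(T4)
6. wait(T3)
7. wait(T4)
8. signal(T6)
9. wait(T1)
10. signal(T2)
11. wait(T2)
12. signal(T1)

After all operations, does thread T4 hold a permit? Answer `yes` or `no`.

Step 1: wait(T6) -> count=3 queue=[] holders={T6}
Step 2: wait(T4) -> count=2 queue=[] holders={T4,T6}
Step 3: wait(T5) -> count=1 queue=[] holders={T4,T5,T6}
Step 4: wait(T2) -> count=0 queue=[] holders={T2,T4,T5,T6}
Step 5: signal(T4) -> count=1 queue=[] holders={T2,T5,T6}
Step 6: wait(T3) -> count=0 queue=[] holders={T2,T3,T5,T6}
Step 7: wait(T4) -> count=0 queue=[T4] holders={T2,T3,T5,T6}
Step 8: signal(T6) -> count=0 queue=[] holders={T2,T3,T4,T5}
Step 9: wait(T1) -> count=0 queue=[T1] holders={T2,T3,T4,T5}
Step 10: signal(T2) -> count=0 queue=[] holders={T1,T3,T4,T5}
Step 11: wait(T2) -> count=0 queue=[T2] holders={T1,T3,T4,T5}
Step 12: signal(T1) -> count=0 queue=[] holders={T2,T3,T4,T5}
Final holders: {T2,T3,T4,T5} -> T4 in holders

Answer: yes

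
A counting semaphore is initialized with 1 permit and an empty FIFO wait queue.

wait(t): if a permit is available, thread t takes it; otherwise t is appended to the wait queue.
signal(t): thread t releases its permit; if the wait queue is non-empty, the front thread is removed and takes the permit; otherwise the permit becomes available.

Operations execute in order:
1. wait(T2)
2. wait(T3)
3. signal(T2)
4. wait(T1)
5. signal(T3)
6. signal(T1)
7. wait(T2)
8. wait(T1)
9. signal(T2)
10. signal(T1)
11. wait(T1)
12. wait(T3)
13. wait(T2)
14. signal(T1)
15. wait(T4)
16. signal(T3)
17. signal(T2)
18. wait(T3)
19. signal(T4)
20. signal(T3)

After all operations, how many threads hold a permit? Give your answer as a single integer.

Answer: 0

Derivation:
Step 1: wait(T2) -> count=0 queue=[] holders={T2}
Step 2: wait(T3) -> count=0 queue=[T3] holders={T2}
Step 3: signal(T2) -> count=0 queue=[] holders={T3}
Step 4: wait(T1) -> count=0 queue=[T1] holders={T3}
Step 5: signal(T3) -> count=0 queue=[] holders={T1}
Step 6: signal(T1) -> count=1 queue=[] holders={none}
Step 7: wait(T2) -> count=0 queue=[] holders={T2}
Step 8: wait(T1) -> count=0 queue=[T1] holders={T2}
Step 9: signal(T2) -> count=0 queue=[] holders={T1}
Step 10: signal(T1) -> count=1 queue=[] holders={none}
Step 11: wait(T1) -> count=0 queue=[] holders={T1}
Step 12: wait(T3) -> count=0 queue=[T3] holders={T1}
Step 13: wait(T2) -> count=0 queue=[T3,T2] holders={T1}
Step 14: signal(T1) -> count=0 queue=[T2] holders={T3}
Step 15: wait(T4) -> count=0 queue=[T2,T4] holders={T3}
Step 16: signal(T3) -> count=0 queue=[T4] holders={T2}
Step 17: signal(T2) -> count=0 queue=[] holders={T4}
Step 18: wait(T3) -> count=0 queue=[T3] holders={T4}
Step 19: signal(T4) -> count=0 queue=[] holders={T3}
Step 20: signal(T3) -> count=1 queue=[] holders={none}
Final holders: {none} -> 0 thread(s)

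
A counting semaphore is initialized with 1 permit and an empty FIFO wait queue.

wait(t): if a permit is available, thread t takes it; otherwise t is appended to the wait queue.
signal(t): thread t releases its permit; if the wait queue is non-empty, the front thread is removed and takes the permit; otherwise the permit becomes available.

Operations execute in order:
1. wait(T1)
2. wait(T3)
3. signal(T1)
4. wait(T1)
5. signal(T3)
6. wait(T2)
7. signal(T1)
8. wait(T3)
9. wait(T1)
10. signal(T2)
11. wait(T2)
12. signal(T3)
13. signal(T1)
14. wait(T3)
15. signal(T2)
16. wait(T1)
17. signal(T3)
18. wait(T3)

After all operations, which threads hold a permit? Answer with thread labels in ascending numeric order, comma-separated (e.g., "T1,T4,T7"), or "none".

Answer: T1

Derivation:
Step 1: wait(T1) -> count=0 queue=[] holders={T1}
Step 2: wait(T3) -> count=0 queue=[T3] holders={T1}
Step 3: signal(T1) -> count=0 queue=[] holders={T3}
Step 4: wait(T1) -> count=0 queue=[T1] holders={T3}
Step 5: signal(T3) -> count=0 queue=[] holders={T1}
Step 6: wait(T2) -> count=0 queue=[T2] holders={T1}
Step 7: signal(T1) -> count=0 queue=[] holders={T2}
Step 8: wait(T3) -> count=0 queue=[T3] holders={T2}
Step 9: wait(T1) -> count=0 queue=[T3,T1] holders={T2}
Step 10: signal(T2) -> count=0 queue=[T1] holders={T3}
Step 11: wait(T2) -> count=0 queue=[T1,T2] holders={T3}
Step 12: signal(T3) -> count=0 queue=[T2] holders={T1}
Step 13: signal(T1) -> count=0 queue=[] holders={T2}
Step 14: wait(T3) -> count=0 queue=[T3] holders={T2}
Step 15: signal(T2) -> count=0 queue=[] holders={T3}
Step 16: wait(T1) -> count=0 queue=[T1] holders={T3}
Step 17: signal(T3) -> count=0 queue=[] holders={T1}
Step 18: wait(T3) -> count=0 queue=[T3] holders={T1}
Final holders: T1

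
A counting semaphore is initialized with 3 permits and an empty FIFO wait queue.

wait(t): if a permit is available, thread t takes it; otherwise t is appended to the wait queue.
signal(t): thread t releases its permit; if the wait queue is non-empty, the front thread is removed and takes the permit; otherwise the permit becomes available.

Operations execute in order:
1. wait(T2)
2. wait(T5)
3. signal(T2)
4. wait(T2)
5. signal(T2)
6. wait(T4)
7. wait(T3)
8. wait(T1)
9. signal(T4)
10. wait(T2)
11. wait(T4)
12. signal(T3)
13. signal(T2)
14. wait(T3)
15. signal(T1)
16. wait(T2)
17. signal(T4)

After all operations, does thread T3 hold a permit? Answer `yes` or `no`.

Answer: yes

Derivation:
Step 1: wait(T2) -> count=2 queue=[] holders={T2}
Step 2: wait(T5) -> count=1 queue=[] holders={T2,T5}
Step 3: signal(T2) -> count=2 queue=[] holders={T5}
Step 4: wait(T2) -> count=1 queue=[] holders={T2,T5}
Step 5: signal(T2) -> count=2 queue=[] holders={T5}
Step 6: wait(T4) -> count=1 queue=[] holders={T4,T5}
Step 7: wait(T3) -> count=0 queue=[] holders={T3,T4,T5}
Step 8: wait(T1) -> count=0 queue=[T1] holders={T3,T4,T5}
Step 9: signal(T4) -> count=0 queue=[] holders={T1,T3,T5}
Step 10: wait(T2) -> count=0 queue=[T2] holders={T1,T3,T5}
Step 11: wait(T4) -> count=0 queue=[T2,T4] holders={T1,T3,T5}
Step 12: signal(T3) -> count=0 queue=[T4] holders={T1,T2,T5}
Step 13: signal(T2) -> count=0 queue=[] holders={T1,T4,T5}
Step 14: wait(T3) -> count=0 queue=[T3] holders={T1,T4,T5}
Step 15: signal(T1) -> count=0 queue=[] holders={T3,T4,T5}
Step 16: wait(T2) -> count=0 queue=[T2] holders={T3,T4,T5}
Step 17: signal(T4) -> count=0 queue=[] holders={T2,T3,T5}
Final holders: {T2,T3,T5} -> T3 in holders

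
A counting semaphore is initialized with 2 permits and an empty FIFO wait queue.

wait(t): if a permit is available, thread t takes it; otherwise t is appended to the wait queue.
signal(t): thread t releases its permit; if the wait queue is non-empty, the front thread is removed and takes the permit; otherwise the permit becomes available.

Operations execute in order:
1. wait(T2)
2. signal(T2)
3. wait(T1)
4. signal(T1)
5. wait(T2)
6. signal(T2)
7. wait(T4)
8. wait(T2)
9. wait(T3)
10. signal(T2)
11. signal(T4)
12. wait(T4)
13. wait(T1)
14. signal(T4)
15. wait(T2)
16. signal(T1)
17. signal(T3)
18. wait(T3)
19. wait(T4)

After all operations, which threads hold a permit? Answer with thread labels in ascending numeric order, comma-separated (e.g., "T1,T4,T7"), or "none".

Step 1: wait(T2) -> count=1 queue=[] holders={T2}
Step 2: signal(T2) -> count=2 queue=[] holders={none}
Step 3: wait(T1) -> count=1 queue=[] holders={T1}
Step 4: signal(T1) -> count=2 queue=[] holders={none}
Step 5: wait(T2) -> count=1 queue=[] holders={T2}
Step 6: signal(T2) -> count=2 queue=[] holders={none}
Step 7: wait(T4) -> count=1 queue=[] holders={T4}
Step 8: wait(T2) -> count=0 queue=[] holders={T2,T4}
Step 9: wait(T3) -> count=0 queue=[T3] holders={T2,T4}
Step 10: signal(T2) -> count=0 queue=[] holders={T3,T4}
Step 11: signal(T4) -> count=1 queue=[] holders={T3}
Step 12: wait(T4) -> count=0 queue=[] holders={T3,T4}
Step 13: wait(T1) -> count=0 queue=[T1] holders={T3,T4}
Step 14: signal(T4) -> count=0 queue=[] holders={T1,T3}
Step 15: wait(T2) -> count=0 queue=[T2] holders={T1,T3}
Step 16: signal(T1) -> count=0 queue=[] holders={T2,T3}
Step 17: signal(T3) -> count=1 queue=[] holders={T2}
Step 18: wait(T3) -> count=0 queue=[] holders={T2,T3}
Step 19: wait(T4) -> count=0 queue=[T4] holders={T2,T3}
Final holders: T2,T3

Answer: T2,T3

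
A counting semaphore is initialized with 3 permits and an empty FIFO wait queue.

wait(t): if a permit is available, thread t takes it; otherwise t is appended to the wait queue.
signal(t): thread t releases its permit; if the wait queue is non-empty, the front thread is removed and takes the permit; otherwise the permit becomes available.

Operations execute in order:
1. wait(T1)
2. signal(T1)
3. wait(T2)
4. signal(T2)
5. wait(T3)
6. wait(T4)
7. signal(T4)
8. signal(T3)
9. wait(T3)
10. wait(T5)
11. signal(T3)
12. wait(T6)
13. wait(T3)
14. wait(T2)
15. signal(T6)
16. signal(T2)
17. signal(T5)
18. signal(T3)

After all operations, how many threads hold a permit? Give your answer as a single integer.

Step 1: wait(T1) -> count=2 queue=[] holders={T1}
Step 2: signal(T1) -> count=3 queue=[] holders={none}
Step 3: wait(T2) -> count=2 queue=[] holders={T2}
Step 4: signal(T2) -> count=3 queue=[] holders={none}
Step 5: wait(T3) -> count=2 queue=[] holders={T3}
Step 6: wait(T4) -> count=1 queue=[] holders={T3,T4}
Step 7: signal(T4) -> count=2 queue=[] holders={T3}
Step 8: signal(T3) -> count=3 queue=[] holders={none}
Step 9: wait(T3) -> count=2 queue=[] holders={T3}
Step 10: wait(T5) -> count=1 queue=[] holders={T3,T5}
Step 11: signal(T3) -> count=2 queue=[] holders={T5}
Step 12: wait(T6) -> count=1 queue=[] holders={T5,T6}
Step 13: wait(T3) -> count=0 queue=[] holders={T3,T5,T6}
Step 14: wait(T2) -> count=0 queue=[T2] holders={T3,T5,T6}
Step 15: signal(T6) -> count=0 queue=[] holders={T2,T3,T5}
Step 16: signal(T2) -> count=1 queue=[] holders={T3,T5}
Step 17: signal(T5) -> count=2 queue=[] holders={T3}
Step 18: signal(T3) -> count=3 queue=[] holders={none}
Final holders: {none} -> 0 thread(s)

Answer: 0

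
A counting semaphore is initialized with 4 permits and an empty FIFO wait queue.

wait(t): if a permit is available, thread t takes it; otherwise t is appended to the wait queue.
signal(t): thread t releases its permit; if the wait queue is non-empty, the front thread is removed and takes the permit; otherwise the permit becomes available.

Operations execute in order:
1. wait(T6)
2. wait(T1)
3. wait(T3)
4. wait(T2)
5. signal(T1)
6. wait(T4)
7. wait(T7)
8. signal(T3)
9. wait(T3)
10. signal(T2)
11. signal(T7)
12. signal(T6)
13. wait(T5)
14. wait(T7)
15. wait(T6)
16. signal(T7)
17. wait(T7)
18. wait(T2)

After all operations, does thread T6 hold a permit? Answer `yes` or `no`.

Step 1: wait(T6) -> count=3 queue=[] holders={T6}
Step 2: wait(T1) -> count=2 queue=[] holders={T1,T6}
Step 3: wait(T3) -> count=1 queue=[] holders={T1,T3,T6}
Step 4: wait(T2) -> count=0 queue=[] holders={T1,T2,T3,T6}
Step 5: signal(T1) -> count=1 queue=[] holders={T2,T3,T6}
Step 6: wait(T4) -> count=0 queue=[] holders={T2,T3,T4,T6}
Step 7: wait(T7) -> count=0 queue=[T7] holders={T2,T3,T4,T6}
Step 8: signal(T3) -> count=0 queue=[] holders={T2,T4,T6,T7}
Step 9: wait(T3) -> count=0 queue=[T3] holders={T2,T4,T6,T7}
Step 10: signal(T2) -> count=0 queue=[] holders={T3,T4,T6,T7}
Step 11: signal(T7) -> count=1 queue=[] holders={T3,T4,T6}
Step 12: signal(T6) -> count=2 queue=[] holders={T3,T4}
Step 13: wait(T5) -> count=1 queue=[] holders={T3,T4,T5}
Step 14: wait(T7) -> count=0 queue=[] holders={T3,T4,T5,T7}
Step 15: wait(T6) -> count=0 queue=[T6] holders={T3,T4,T5,T7}
Step 16: signal(T7) -> count=0 queue=[] holders={T3,T4,T5,T6}
Step 17: wait(T7) -> count=0 queue=[T7] holders={T3,T4,T5,T6}
Step 18: wait(T2) -> count=0 queue=[T7,T2] holders={T3,T4,T5,T6}
Final holders: {T3,T4,T5,T6} -> T6 in holders

Answer: yes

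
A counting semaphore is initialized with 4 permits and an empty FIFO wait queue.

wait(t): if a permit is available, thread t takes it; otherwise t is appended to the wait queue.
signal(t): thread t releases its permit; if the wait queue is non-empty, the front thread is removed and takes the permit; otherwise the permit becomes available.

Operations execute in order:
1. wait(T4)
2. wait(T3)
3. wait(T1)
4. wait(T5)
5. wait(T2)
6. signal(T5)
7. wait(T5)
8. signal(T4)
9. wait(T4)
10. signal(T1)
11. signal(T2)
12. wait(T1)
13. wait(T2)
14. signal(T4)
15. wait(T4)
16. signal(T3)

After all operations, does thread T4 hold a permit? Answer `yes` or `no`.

Step 1: wait(T4) -> count=3 queue=[] holders={T4}
Step 2: wait(T3) -> count=2 queue=[] holders={T3,T4}
Step 3: wait(T1) -> count=1 queue=[] holders={T1,T3,T4}
Step 4: wait(T5) -> count=0 queue=[] holders={T1,T3,T4,T5}
Step 5: wait(T2) -> count=0 queue=[T2] holders={T1,T3,T4,T5}
Step 6: signal(T5) -> count=0 queue=[] holders={T1,T2,T3,T4}
Step 7: wait(T5) -> count=0 queue=[T5] holders={T1,T2,T3,T4}
Step 8: signal(T4) -> count=0 queue=[] holders={T1,T2,T3,T5}
Step 9: wait(T4) -> count=0 queue=[T4] holders={T1,T2,T3,T5}
Step 10: signal(T1) -> count=0 queue=[] holders={T2,T3,T4,T5}
Step 11: signal(T2) -> count=1 queue=[] holders={T3,T4,T5}
Step 12: wait(T1) -> count=0 queue=[] holders={T1,T3,T4,T5}
Step 13: wait(T2) -> count=0 queue=[T2] holders={T1,T3,T4,T5}
Step 14: signal(T4) -> count=0 queue=[] holders={T1,T2,T3,T5}
Step 15: wait(T4) -> count=0 queue=[T4] holders={T1,T2,T3,T5}
Step 16: signal(T3) -> count=0 queue=[] holders={T1,T2,T4,T5}
Final holders: {T1,T2,T4,T5} -> T4 in holders

Answer: yes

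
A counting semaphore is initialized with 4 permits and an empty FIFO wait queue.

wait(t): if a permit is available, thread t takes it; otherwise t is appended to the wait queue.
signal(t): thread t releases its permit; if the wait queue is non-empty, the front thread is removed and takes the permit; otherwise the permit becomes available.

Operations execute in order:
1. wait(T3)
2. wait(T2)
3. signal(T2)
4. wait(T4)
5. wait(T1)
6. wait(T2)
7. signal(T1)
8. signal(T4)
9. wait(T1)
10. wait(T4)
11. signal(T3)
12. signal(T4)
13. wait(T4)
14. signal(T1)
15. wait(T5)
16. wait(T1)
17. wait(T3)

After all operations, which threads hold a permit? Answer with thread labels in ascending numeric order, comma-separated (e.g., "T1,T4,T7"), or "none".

Answer: T1,T2,T4,T5

Derivation:
Step 1: wait(T3) -> count=3 queue=[] holders={T3}
Step 2: wait(T2) -> count=2 queue=[] holders={T2,T3}
Step 3: signal(T2) -> count=3 queue=[] holders={T3}
Step 4: wait(T4) -> count=2 queue=[] holders={T3,T4}
Step 5: wait(T1) -> count=1 queue=[] holders={T1,T3,T4}
Step 6: wait(T2) -> count=0 queue=[] holders={T1,T2,T3,T4}
Step 7: signal(T1) -> count=1 queue=[] holders={T2,T3,T4}
Step 8: signal(T4) -> count=2 queue=[] holders={T2,T3}
Step 9: wait(T1) -> count=1 queue=[] holders={T1,T2,T3}
Step 10: wait(T4) -> count=0 queue=[] holders={T1,T2,T3,T4}
Step 11: signal(T3) -> count=1 queue=[] holders={T1,T2,T4}
Step 12: signal(T4) -> count=2 queue=[] holders={T1,T2}
Step 13: wait(T4) -> count=1 queue=[] holders={T1,T2,T4}
Step 14: signal(T1) -> count=2 queue=[] holders={T2,T4}
Step 15: wait(T5) -> count=1 queue=[] holders={T2,T4,T5}
Step 16: wait(T1) -> count=0 queue=[] holders={T1,T2,T4,T5}
Step 17: wait(T3) -> count=0 queue=[T3] holders={T1,T2,T4,T5}
Final holders: T1,T2,T4,T5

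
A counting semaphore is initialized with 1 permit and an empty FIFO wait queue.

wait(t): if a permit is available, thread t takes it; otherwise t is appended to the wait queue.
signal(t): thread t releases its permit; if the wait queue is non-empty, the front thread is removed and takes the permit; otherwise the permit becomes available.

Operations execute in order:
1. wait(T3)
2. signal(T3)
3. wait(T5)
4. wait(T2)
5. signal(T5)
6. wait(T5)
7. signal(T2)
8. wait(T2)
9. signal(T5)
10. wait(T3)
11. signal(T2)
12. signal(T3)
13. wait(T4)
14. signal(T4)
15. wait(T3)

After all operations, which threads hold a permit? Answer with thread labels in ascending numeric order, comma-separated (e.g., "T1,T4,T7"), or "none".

Step 1: wait(T3) -> count=0 queue=[] holders={T3}
Step 2: signal(T3) -> count=1 queue=[] holders={none}
Step 3: wait(T5) -> count=0 queue=[] holders={T5}
Step 4: wait(T2) -> count=0 queue=[T2] holders={T5}
Step 5: signal(T5) -> count=0 queue=[] holders={T2}
Step 6: wait(T5) -> count=0 queue=[T5] holders={T2}
Step 7: signal(T2) -> count=0 queue=[] holders={T5}
Step 8: wait(T2) -> count=0 queue=[T2] holders={T5}
Step 9: signal(T5) -> count=0 queue=[] holders={T2}
Step 10: wait(T3) -> count=0 queue=[T3] holders={T2}
Step 11: signal(T2) -> count=0 queue=[] holders={T3}
Step 12: signal(T3) -> count=1 queue=[] holders={none}
Step 13: wait(T4) -> count=0 queue=[] holders={T4}
Step 14: signal(T4) -> count=1 queue=[] holders={none}
Step 15: wait(T3) -> count=0 queue=[] holders={T3}
Final holders: T3

Answer: T3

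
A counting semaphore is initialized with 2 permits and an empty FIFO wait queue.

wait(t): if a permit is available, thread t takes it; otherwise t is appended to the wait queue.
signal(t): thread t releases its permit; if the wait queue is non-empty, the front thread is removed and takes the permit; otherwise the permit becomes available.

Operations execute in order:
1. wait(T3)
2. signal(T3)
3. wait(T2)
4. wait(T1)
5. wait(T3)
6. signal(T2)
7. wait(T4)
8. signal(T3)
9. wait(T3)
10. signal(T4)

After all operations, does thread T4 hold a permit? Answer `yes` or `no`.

Answer: no

Derivation:
Step 1: wait(T3) -> count=1 queue=[] holders={T3}
Step 2: signal(T3) -> count=2 queue=[] holders={none}
Step 3: wait(T2) -> count=1 queue=[] holders={T2}
Step 4: wait(T1) -> count=0 queue=[] holders={T1,T2}
Step 5: wait(T3) -> count=0 queue=[T3] holders={T1,T2}
Step 6: signal(T2) -> count=0 queue=[] holders={T1,T3}
Step 7: wait(T4) -> count=0 queue=[T4] holders={T1,T3}
Step 8: signal(T3) -> count=0 queue=[] holders={T1,T4}
Step 9: wait(T3) -> count=0 queue=[T3] holders={T1,T4}
Step 10: signal(T4) -> count=0 queue=[] holders={T1,T3}
Final holders: {T1,T3} -> T4 not in holders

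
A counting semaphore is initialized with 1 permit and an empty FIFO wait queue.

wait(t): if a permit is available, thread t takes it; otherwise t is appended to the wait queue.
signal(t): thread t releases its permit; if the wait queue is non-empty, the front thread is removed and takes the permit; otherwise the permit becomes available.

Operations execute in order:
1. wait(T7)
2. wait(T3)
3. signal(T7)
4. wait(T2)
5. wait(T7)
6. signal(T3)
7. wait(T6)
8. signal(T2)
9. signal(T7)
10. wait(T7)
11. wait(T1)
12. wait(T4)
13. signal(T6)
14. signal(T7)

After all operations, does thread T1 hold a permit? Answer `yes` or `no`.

Step 1: wait(T7) -> count=0 queue=[] holders={T7}
Step 2: wait(T3) -> count=0 queue=[T3] holders={T7}
Step 3: signal(T7) -> count=0 queue=[] holders={T3}
Step 4: wait(T2) -> count=0 queue=[T2] holders={T3}
Step 5: wait(T7) -> count=0 queue=[T2,T7] holders={T3}
Step 6: signal(T3) -> count=0 queue=[T7] holders={T2}
Step 7: wait(T6) -> count=0 queue=[T7,T6] holders={T2}
Step 8: signal(T2) -> count=0 queue=[T6] holders={T7}
Step 9: signal(T7) -> count=0 queue=[] holders={T6}
Step 10: wait(T7) -> count=0 queue=[T7] holders={T6}
Step 11: wait(T1) -> count=0 queue=[T7,T1] holders={T6}
Step 12: wait(T4) -> count=0 queue=[T7,T1,T4] holders={T6}
Step 13: signal(T6) -> count=0 queue=[T1,T4] holders={T7}
Step 14: signal(T7) -> count=0 queue=[T4] holders={T1}
Final holders: {T1} -> T1 in holders

Answer: yes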